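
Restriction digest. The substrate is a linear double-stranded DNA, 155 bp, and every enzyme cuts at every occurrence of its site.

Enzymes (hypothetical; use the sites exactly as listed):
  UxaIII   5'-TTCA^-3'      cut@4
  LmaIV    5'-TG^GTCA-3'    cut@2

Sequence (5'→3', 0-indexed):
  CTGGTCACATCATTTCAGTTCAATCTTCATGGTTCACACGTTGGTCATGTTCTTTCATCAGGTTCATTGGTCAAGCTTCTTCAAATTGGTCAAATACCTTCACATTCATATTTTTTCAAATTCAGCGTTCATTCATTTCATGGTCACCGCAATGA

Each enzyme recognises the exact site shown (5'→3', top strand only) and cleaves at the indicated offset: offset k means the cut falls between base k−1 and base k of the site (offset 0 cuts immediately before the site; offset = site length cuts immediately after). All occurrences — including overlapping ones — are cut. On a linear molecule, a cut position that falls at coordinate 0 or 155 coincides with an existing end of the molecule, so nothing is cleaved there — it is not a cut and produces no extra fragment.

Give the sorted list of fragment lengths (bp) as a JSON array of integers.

Site scan:
  UxaIII (TTCA, off=4): starts [13, 18, 25, 32, 53, 62, 79, 98, 104, 114, 120, 127, 131, 136] → cuts [17, 22, 29, 36, 57, 66, 83, 102, 108, 118, 124, 131, 135, 140]
  LmaIV (TGGTCA, off=2): starts [1, 41, 67, 86, 140] → cuts [3, 43, 69, 88, 142]

Pooled cuts: [3, 17, 22, 29, 36, 43, 57, 66, 69, 83, 88, 102, 108, 118, 124, 131, 135, 140, 142]

Fragments:
  [0,3): 3 bp
  [3,17): 14 bp
  [17,22): 5 bp
  [22,29): 7 bp
  [29,36): 7 bp
  [36,43): 7 bp
  [43,57): 14 bp
  [57,66): 9 bp
  [66,69): 3 bp
  [69,83): 14 bp
  [83,88): 5 bp
  [88,102): 14 bp
  [102,108): 6 bp
  [108,118): 10 bp
  [118,124): 6 bp
  [124,131): 7 bp
  [131,135): 4 bp
  [135,140): 5 bp
  [140,142): 2 bp
  [142,155): 13 bp

[2,3,3,4,5,5,5,6,6,7,7,7,7,9,10,13,14,14,14,14]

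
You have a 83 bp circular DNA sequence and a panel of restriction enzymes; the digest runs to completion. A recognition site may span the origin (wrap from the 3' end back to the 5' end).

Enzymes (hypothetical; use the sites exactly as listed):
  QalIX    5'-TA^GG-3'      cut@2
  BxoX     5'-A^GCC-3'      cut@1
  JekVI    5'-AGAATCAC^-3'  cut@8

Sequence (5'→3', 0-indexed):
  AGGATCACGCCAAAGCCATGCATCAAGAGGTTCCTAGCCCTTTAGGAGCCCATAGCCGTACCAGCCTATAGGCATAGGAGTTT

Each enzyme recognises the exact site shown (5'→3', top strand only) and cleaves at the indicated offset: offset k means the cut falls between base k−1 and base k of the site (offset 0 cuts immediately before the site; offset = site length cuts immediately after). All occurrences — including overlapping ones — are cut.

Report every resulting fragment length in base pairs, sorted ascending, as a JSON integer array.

Site scan:
  QalIX TAGG/2: at [42, 68, 74, 82] ⇒ [1, 44, 70, 76]
  BxoX AGCC/1: at [13, 35, 46, 53, 62] ⇒ [14, 36, 47, 54, 63]
  JekVI (AGAATCAC, off=8): no sites

Pooled cuts: [1, 14, 36, 44, 47, 54, 63, 70, 76]

Fragments:
  1→14: 13 bp
  14→36: 22 bp
  36→44: 8 bp
  44→47: 3 bp
  47→54: 7 bp
  54→63: 9 bp
  63→70: 7 bp
  70→76: 6 bp
  76→1 (wrap): 83-76+1 = 8 bp

[3,6,7,7,8,8,9,13,22]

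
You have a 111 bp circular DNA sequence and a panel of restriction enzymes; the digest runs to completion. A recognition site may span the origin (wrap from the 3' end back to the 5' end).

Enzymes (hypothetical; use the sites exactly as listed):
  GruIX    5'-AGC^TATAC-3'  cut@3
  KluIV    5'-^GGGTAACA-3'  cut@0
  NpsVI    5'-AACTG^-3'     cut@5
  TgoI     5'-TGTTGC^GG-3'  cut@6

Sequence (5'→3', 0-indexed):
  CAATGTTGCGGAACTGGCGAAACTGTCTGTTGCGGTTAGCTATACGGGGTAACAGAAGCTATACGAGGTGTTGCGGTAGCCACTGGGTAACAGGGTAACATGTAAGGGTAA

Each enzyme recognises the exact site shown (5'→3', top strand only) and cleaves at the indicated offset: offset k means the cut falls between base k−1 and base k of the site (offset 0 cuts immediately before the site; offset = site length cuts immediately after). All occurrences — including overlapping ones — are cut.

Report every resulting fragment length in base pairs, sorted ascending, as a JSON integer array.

Per-enzyme occurrences:
  GruIX AGCTATAC/3: at [37, 56] ⇒ [40, 59]
  KluIV GGGTAACA/0: at [46, 84, 92, 105] ⇒ [46, 84, 92, 105]
  NpsVI AACTG/5: at [11, 20] ⇒ [16, 25]
  TgoI TGTTGCGG/6: at [3, 27, 68] ⇒ [9, 33, 74]

Pooled cuts: [9, 16, 25, 33, 40, 46, 59, 74, 84, 92, 105]

Fragment lengths:
  9→16: 7 bp
  16→25: 9 bp
  25→33: 8 bp
  33→40: 7 bp
  40→46: 6 bp
  46→59: 13 bp
  59→74: 15 bp
  74→84: 10 bp
  84→92: 8 bp
  92→105: 13 bp
  105→9 (wrap): 111-105+9 = 15 bp

[6,7,7,8,8,9,10,13,13,15,15]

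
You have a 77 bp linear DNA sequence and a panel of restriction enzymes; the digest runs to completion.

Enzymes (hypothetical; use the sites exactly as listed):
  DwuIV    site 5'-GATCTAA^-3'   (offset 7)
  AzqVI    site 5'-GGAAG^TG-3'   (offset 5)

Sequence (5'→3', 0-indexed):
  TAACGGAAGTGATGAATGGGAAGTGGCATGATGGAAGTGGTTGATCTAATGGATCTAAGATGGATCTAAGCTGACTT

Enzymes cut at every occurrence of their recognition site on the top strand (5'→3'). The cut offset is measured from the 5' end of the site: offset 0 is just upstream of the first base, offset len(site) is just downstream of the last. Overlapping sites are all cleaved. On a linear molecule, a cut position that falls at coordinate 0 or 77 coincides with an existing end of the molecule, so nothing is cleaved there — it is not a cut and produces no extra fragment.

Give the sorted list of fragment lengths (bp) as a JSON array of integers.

[8,9,9,11,12,14,14]

Scan for sites:
  DwuIV (GATCTAA, off=7): starts [42, 51, 62] → cuts [49, 58, 69]
  AzqVI (GGAAGTG, off=5): starts [4, 18, 32] → cuts [9, 23, 37]

Pooled cuts: [9, 23, 37, 49, 58, 69]

Fragments:
  [0,9): 9 bp
  [9,23): 14 bp
  [23,37): 14 bp
  [37,49): 12 bp
  [49,58): 9 bp
  [58,69): 11 bp
  [69,77): 8 bp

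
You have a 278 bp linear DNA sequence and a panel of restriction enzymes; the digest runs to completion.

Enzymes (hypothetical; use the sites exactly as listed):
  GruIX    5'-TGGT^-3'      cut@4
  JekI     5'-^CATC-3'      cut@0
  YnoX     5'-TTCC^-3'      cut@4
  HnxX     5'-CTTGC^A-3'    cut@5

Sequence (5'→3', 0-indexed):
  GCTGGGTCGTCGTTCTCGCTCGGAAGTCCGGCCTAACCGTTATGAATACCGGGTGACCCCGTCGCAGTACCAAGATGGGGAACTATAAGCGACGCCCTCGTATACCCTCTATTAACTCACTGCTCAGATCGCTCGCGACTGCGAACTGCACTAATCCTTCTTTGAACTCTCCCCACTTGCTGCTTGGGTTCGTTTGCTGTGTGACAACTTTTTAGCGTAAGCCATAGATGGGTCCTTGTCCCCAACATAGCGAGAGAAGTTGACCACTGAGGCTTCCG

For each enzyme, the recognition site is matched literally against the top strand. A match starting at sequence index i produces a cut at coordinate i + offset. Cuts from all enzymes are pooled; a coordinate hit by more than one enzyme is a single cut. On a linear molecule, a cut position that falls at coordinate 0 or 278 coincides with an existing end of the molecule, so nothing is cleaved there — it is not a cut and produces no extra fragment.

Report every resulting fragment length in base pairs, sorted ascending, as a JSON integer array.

[1,277]

Scan for sites:
  GruIX (TGGT, off=4): no sites
  JekI (CATC, off=0): no sites
  YnoX TTCC/4: at [273] ⇒ [277]
  HnxX (CTTGCA, off=5): no sites

All cut coordinates (distinct, sorted): [277]

Fragments:
  [0,277): 277 bp
  [277,278): 1 bp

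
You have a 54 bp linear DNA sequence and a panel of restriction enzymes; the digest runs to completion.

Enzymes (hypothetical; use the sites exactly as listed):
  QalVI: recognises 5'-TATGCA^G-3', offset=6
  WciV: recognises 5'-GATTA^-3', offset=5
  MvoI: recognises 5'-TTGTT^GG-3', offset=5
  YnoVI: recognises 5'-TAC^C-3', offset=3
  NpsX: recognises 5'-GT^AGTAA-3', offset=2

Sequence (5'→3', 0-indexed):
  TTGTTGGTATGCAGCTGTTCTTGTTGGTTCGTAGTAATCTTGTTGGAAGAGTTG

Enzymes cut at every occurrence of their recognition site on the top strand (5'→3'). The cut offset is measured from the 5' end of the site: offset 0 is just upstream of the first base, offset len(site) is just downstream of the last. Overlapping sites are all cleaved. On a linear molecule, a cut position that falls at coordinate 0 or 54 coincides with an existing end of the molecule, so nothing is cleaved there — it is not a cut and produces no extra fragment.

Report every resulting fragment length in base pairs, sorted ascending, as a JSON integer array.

Scan for sites:
  QalVI (TATGCAG, off=6): starts [7] → cuts [13]
  WciV (GATTA, off=5): no sites
  MvoI (TTGTTGG, off=5): starts [0, 20, 39] → cuts [5, 25, 44]
  YnoVI (TACC, off=3): no sites
  NpsX (GTAGTAA, off=2): starts [30] → cuts [32]

Pooled cuts: [5, 13, 25, 32, 44]

Fragment lengths:
  [0,5): 5 bp
  [5,13): 8 bp
  [13,25): 12 bp
  [25,32): 7 bp
  [32,44): 12 bp
  [44,54): 10 bp

[5,7,8,10,12,12]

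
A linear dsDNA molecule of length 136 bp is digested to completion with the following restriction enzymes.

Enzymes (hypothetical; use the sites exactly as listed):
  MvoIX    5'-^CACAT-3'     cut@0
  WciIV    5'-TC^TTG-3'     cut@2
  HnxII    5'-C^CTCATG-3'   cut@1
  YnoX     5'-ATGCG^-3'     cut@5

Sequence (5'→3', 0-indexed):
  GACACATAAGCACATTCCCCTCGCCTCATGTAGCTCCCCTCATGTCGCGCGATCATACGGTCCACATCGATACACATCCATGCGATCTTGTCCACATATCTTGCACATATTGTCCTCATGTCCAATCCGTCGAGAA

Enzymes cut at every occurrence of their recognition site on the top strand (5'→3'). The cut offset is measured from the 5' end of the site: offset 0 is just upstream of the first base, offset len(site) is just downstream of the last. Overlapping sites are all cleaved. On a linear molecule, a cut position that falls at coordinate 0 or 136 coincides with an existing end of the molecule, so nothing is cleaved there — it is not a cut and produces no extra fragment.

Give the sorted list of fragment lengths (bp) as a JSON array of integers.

[2,3,3,5,8,8,10,11,12,14,14,22,24]

Scan for sites:
  MvoIX (CACAT, off=0): starts [2, 10, 62, 72, 92, 103] → cuts [2, 10, 62, 72, 92, 103]
  WciIV (TCTTG, off=2): starts [85, 98] → cuts [87, 100]
  HnxII (CCTCATG, off=1): starts [23, 37, 113] → cuts [24, 38, 114]
  YnoX (ATGCG, off=5): starts [79] → cuts [84]

Pooled cuts: [2, 10, 24, 38, 62, 72, 84, 87, 92, 100, 103, 114]

Fragments:
  [0,2): 2 bp
  [2,10): 8 bp
  [10,24): 14 bp
  [24,38): 14 bp
  [38,62): 24 bp
  [62,72): 10 bp
  [72,84): 12 bp
  [84,87): 3 bp
  [87,92): 5 bp
  [92,100): 8 bp
  [100,103): 3 bp
  [103,114): 11 bp
  [114,136): 22 bp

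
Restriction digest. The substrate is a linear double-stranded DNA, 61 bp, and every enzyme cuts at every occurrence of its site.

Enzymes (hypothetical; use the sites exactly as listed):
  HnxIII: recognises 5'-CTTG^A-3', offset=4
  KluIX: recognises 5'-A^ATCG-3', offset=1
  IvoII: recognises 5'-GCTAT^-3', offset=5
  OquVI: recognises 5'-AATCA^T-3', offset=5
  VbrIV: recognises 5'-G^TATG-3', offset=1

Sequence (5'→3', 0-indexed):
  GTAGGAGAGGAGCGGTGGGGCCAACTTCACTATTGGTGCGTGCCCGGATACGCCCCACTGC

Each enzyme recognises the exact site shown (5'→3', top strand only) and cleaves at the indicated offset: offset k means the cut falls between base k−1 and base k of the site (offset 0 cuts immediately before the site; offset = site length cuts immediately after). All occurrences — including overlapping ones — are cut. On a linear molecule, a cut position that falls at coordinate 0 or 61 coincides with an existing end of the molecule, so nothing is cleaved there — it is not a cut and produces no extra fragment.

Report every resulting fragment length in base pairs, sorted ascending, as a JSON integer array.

[61]

Site scan:
  HnxIII (CTTGA, off=4): no sites
  KluIX (AATCG, off=1): no sites
  IvoII (GCTAT, off=5): no sites
  OquVI (AATCAT, off=5): no sites
  VbrIV (GTATG, off=1): no sites

All cut coordinates (distinct, sorted): ∅

Fragment lengths:
  no cuts → one linear fragment of 61 bp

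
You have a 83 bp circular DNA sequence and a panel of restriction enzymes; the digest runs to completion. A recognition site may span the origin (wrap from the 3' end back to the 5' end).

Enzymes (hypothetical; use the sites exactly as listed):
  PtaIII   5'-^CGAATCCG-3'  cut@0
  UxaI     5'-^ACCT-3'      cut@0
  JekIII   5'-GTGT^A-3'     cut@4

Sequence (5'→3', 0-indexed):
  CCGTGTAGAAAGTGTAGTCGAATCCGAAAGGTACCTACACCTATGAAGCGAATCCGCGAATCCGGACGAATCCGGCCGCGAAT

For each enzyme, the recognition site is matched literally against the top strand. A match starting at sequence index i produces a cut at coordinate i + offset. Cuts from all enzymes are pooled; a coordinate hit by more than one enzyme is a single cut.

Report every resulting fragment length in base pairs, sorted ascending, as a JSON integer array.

[3,6,8,9,10,10,11,12,14]

Scan for sites:
  PtaIII CGAATCCG/0: at [18, 48, 56, 66, 78] ⇒ [18, 48, 56, 66, 78]
  UxaI ACCT/0: at [32, 38] ⇒ [32, 38]
  JekIII GTGTA/4: at [2, 11] ⇒ [6, 15]

Pooled cuts: [6, 15, 18, 32, 38, 48, 56, 66, 78]

Fragments:
  6→15: 9 bp
  15→18: 3 bp
  18→32: 14 bp
  32→38: 6 bp
  38→48: 10 bp
  48→56: 8 bp
  56→66: 10 bp
  66→78: 12 bp
  78→6 (wrap): 83-78+6 = 11 bp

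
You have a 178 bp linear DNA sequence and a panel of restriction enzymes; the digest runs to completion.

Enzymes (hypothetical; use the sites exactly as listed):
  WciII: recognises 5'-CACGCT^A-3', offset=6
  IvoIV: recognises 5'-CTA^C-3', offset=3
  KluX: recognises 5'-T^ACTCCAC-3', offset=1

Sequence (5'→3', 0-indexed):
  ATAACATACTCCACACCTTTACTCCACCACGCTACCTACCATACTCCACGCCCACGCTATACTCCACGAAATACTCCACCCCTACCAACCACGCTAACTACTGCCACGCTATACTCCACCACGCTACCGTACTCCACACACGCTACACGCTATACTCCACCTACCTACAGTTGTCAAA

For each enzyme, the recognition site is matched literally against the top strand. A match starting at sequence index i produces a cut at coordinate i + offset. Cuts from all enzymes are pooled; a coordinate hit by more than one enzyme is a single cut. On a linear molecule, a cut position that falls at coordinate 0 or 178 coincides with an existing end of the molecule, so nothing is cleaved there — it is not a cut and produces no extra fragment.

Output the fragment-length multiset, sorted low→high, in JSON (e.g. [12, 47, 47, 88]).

[1,1,1,2,2,2,4,4,4,4,5,6,7,10,10,11,11,12,12,13,13,13,14,16]

Per-enzyme occurrences:
  WciII (CACGCTA, off=6): starts [27, 52, 89, 104, 119, 138, 145] → cuts [33, 58, 95, 110, 125, 144, 151]
  IvoIV (CTAC, off=3): starts [31, 35, 81, 97, 123, 142, 160, 164] → cuts [34, 38, 84, 100, 126, 145, 163, 167]
  KluX (TACTCCAC, off=1): starts [6, 19, 41, 59, 71, 111, 129, 152] → cuts [7, 20, 42, 60, 72, 112, 130, 153]

Pooled cuts: [7, 20, 33, 34, 38, 42, 58, 60, 72, 84, 95, 100, 110, 112, 125, 126, 130, 144, 145, 151, 153, 163, 167]

Fragment lengths:
  [0,7): 7 bp
  [7,20): 13 bp
  [20,33): 13 bp
  [33,34): 1 bp
  [34,38): 4 bp
  [38,42): 4 bp
  [42,58): 16 bp
  [58,60): 2 bp
  [60,72): 12 bp
  [72,84): 12 bp
  [84,95): 11 bp
  [95,100): 5 bp
  [100,110): 10 bp
  [110,112): 2 bp
  [112,125): 13 bp
  [125,126): 1 bp
  [126,130): 4 bp
  [130,144): 14 bp
  [144,145): 1 bp
  [145,151): 6 bp
  [151,153): 2 bp
  [153,163): 10 bp
  [163,167): 4 bp
  [167,178): 11 bp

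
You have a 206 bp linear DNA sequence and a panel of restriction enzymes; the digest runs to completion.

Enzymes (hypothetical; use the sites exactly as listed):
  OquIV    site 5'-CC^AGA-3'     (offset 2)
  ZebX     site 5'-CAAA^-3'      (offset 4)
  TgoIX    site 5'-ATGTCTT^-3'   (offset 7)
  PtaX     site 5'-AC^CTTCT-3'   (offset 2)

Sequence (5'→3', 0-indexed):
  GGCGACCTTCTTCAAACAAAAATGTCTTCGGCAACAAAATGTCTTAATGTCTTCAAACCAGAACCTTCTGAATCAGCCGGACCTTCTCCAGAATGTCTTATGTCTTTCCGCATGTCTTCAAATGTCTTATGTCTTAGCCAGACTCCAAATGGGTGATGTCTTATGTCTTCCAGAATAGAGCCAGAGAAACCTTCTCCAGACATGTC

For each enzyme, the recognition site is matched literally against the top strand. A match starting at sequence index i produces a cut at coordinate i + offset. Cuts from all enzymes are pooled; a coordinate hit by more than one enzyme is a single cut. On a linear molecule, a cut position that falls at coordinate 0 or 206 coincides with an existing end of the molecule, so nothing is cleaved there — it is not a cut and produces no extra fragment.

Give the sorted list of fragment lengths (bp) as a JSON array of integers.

Site scan:
  OquIV CCAGA/2: at [57, 87, 137, 169, 180, 195] ⇒ [59, 89, 139, 171, 182, 197]
  ZebX CAAA/4: at [12, 16, 34, 53, 118, 145] ⇒ [16, 20, 38, 57, 122, 149]
  TgoIX ATGTCTT/7: at [21, 38, 46, 92, 99, 111, 121, 128, 155, 162] ⇒ [28, 45, 53, 99, 106, 118, 128, 135, 162, 169]
  PtaX ACCTTCT/2: at [4, 62, 80, 188] ⇒ [6, 64, 82, 190]

Pooled cuts: [6, 16, 20, 28, 38, 45, 53, 57, 59, 64, 82, 89, 99, 106, 118, 122, 128, 135, 139, 149, 162, 169, 171, 182, 190, 197]

Fragments:
  [0,6): 6 bp
  [6,16): 10 bp
  [16,20): 4 bp
  [20,28): 8 bp
  [28,38): 10 bp
  [38,45): 7 bp
  [45,53): 8 bp
  [53,57): 4 bp
  [57,59): 2 bp
  [59,64): 5 bp
  [64,82): 18 bp
  [82,89): 7 bp
  [89,99): 10 bp
  [99,106): 7 bp
  [106,118): 12 bp
  [118,122): 4 bp
  [122,128): 6 bp
  [128,135): 7 bp
  [135,139): 4 bp
  [139,149): 10 bp
  [149,162): 13 bp
  [162,169): 7 bp
  [169,171): 2 bp
  [171,182): 11 bp
  [182,190): 8 bp
  [190,197): 7 bp
  [197,206): 9 bp

[2,2,4,4,4,4,5,6,6,7,7,7,7,7,7,8,8,8,9,10,10,10,10,11,12,13,18]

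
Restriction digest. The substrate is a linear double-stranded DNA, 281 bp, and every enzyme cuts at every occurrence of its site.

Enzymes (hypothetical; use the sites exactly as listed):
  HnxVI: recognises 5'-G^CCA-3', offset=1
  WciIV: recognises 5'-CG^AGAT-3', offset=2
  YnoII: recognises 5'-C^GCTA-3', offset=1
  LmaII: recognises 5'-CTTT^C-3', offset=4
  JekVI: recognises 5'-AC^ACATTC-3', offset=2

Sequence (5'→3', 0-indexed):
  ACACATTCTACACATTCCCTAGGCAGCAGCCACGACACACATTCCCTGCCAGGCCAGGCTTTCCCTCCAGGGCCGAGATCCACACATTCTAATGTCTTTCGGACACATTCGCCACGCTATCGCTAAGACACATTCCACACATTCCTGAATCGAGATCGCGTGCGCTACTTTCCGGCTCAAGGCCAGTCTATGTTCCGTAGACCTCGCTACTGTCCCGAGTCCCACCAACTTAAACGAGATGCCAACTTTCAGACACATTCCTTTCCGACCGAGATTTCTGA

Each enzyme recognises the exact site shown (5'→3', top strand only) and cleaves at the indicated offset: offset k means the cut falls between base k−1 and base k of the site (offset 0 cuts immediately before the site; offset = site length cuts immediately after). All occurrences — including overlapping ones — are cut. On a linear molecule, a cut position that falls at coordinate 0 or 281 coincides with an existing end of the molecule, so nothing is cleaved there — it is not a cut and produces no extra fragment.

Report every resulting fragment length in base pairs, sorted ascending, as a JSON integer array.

Site scan:
  HnxVI GCCA/1: at [28, 47, 52, 110, 181, 240] ⇒ [29, 48, 53, 111, 182, 241]
  WciIV CGAGAT/2: at [73, 150, 234, 269] ⇒ [75, 152, 236, 271]
  YnoII CGCTA/1: at [114, 120, 162, 204] ⇒ [115, 121, 163, 205]
  LmaII CTTTC/4: at [58, 95, 167, 245, 260] ⇒ [62, 99, 171, 249, 264]
  JekVI ACACATTC/2: at [0, 9, 36, 81, 102, 127, 136, 252] ⇒ [2, 11, 38, 83, 104, 129, 138, 254]

All cut coordinates (distinct, sorted): [2, 11, 29, 38, 48, 53, 62, 75, 83, 99, 104, 111, 115, 121, 129, 138, 152, 163, 171, 182, 205, 236, 241, 249, 254, 264, 271]

Fragments:
  [0,2): 2 bp
  [2,11): 9 bp
  [11,29): 18 bp
  [29,38): 9 bp
  [38,48): 10 bp
  [48,53): 5 bp
  [53,62): 9 bp
  [62,75): 13 bp
  [75,83): 8 bp
  [83,99): 16 bp
  [99,104): 5 bp
  [104,111): 7 bp
  [111,115): 4 bp
  [115,121): 6 bp
  [121,129): 8 bp
  [129,138): 9 bp
  [138,152): 14 bp
  [152,163): 11 bp
  [163,171): 8 bp
  [171,182): 11 bp
  [182,205): 23 bp
  [205,236): 31 bp
  [236,241): 5 bp
  [241,249): 8 bp
  [249,254): 5 bp
  [254,264): 10 bp
  [264,271): 7 bp
  [271,281): 10 bp

[2,4,5,5,5,5,6,7,7,8,8,8,8,9,9,9,9,10,10,10,11,11,13,14,16,18,23,31]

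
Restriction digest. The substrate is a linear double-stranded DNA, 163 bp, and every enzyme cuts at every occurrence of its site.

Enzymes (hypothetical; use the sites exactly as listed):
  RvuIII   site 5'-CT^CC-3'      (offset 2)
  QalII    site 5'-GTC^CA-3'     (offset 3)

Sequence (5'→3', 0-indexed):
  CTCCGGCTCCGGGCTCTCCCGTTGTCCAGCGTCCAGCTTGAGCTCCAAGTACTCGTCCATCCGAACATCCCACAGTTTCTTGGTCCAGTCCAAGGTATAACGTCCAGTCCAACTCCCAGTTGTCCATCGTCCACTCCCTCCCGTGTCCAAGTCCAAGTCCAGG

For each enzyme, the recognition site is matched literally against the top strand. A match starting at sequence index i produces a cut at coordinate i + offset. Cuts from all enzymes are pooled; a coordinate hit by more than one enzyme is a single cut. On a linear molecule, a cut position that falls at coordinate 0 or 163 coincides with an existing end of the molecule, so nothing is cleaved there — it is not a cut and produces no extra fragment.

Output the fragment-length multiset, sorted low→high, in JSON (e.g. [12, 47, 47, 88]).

Site scan:
  RvuIII (CTCC, off=2): starts [0, 6, 15, 42, 112, 133, 137] → cuts [2, 8, 17, 44, 114, 135, 139]
  QalII (GTCCA, off=3): starts [23, 30, 54, 82, 87, 101, 106, 121, 128, 144, 150, 156] → cuts [26, 33, 57, 85, 90, 104, 109, 124, 131, 147, 153, 159]

Pooled cuts: [2, 8, 17, 26, 33, 44, 57, 85, 90, 104, 109, 114, 124, 131, 135, 139, 147, 153, 159]

Fragments:
  [0,2): 2 bp
  [2,8): 6 bp
  [8,17): 9 bp
  [17,26): 9 bp
  [26,33): 7 bp
  [33,44): 11 bp
  [44,57): 13 bp
  [57,85): 28 bp
  [85,90): 5 bp
  [90,104): 14 bp
  [104,109): 5 bp
  [109,114): 5 bp
  [114,124): 10 bp
  [124,131): 7 bp
  [131,135): 4 bp
  [135,139): 4 bp
  [139,147): 8 bp
  [147,153): 6 bp
  [153,159): 6 bp
  [159,163): 4 bp

[2,4,4,4,5,5,5,6,6,6,7,7,8,9,9,10,11,13,14,28]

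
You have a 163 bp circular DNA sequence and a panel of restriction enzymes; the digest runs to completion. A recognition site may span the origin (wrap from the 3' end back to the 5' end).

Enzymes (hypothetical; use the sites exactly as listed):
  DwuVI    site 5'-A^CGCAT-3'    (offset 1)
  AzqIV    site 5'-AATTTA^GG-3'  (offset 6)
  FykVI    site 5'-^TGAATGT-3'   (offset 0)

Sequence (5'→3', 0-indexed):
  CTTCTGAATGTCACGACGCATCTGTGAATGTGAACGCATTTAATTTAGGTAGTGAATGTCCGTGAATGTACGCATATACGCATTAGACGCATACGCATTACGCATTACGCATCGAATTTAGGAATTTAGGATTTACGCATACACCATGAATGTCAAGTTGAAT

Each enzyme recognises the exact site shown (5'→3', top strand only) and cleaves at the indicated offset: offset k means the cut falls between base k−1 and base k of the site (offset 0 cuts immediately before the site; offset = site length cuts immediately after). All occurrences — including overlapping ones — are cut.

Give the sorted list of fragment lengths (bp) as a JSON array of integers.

[5,6,7,7,7,8,8,8,8,9,10,10,11,12,13,13,21]

Site scan:
  DwuVI ACGCAT/1: at [15, 33, 69, 77, 86, 92, 99, 106, 134] ⇒ [16, 34, 70, 78, 87, 93, 100, 107, 135]
  AzqIV AATTTAGG/6: at [41, 114, 122] ⇒ [47, 120, 128]
  FykVI TGAATGT/0: at [4, 24, 52, 62, 146] ⇒ [4, 24, 52, 62, 146]

Pooled cuts: [4, 16, 24, 34, 47, 52, 62, 70, 78, 87, 93, 100, 107, 120, 128, 135, 146]

Fragments:
  4→16: 12 bp
  16→24: 8 bp
  24→34: 10 bp
  34→47: 13 bp
  47→52: 5 bp
  52→62: 10 bp
  62→70: 8 bp
  70→78: 8 bp
  78→87: 9 bp
  87→93: 6 bp
  93→100: 7 bp
  100→107: 7 bp
  107→120: 13 bp
  120→128: 8 bp
  128→135: 7 bp
  135→146: 11 bp
  146→4 (wrap): 163-146+4 = 21 bp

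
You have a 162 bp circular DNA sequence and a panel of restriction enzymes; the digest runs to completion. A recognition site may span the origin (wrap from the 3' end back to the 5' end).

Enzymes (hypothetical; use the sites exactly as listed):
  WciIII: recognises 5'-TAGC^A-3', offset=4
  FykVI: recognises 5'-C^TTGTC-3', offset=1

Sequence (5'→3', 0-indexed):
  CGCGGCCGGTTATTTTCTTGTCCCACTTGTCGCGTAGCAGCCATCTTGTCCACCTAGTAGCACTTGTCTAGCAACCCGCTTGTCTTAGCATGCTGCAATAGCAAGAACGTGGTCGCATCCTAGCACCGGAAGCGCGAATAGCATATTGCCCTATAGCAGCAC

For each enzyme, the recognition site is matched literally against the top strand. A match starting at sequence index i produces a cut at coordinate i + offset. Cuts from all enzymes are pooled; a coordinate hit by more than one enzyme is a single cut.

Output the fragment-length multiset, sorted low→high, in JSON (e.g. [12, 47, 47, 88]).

Per-enzyme occurrences:
  WciIII (TAGCA, off=4): starts [34, 57, 68, 85, 98, 120, 138, 153] → cuts [38, 61, 72, 89, 102, 124, 142, 157]
  FykVI (CTTGTC, off=1): starts [16, 25, 44, 62, 78] → cuts [17, 26, 45, 63, 79]

All cut coordinates (distinct, sorted): [17, 26, 38, 45, 61, 63, 72, 79, 89, 102, 124, 142, 157]

Fragments:
  17→26: 9 bp
  26→38: 12 bp
  38→45: 7 bp
  45→61: 16 bp
  61→63: 2 bp
  63→72: 9 bp
  72→79: 7 bp
  79→89: 10 bp
  89→102: 13 bp
  102→124: 22 bp
  124→142: 18 bp
  142→157: 15 bp
  157→17 (wrap): 162-157+17 = 22 bp

[2,7,7,9,9,10,12,13,15,16,18,22,22]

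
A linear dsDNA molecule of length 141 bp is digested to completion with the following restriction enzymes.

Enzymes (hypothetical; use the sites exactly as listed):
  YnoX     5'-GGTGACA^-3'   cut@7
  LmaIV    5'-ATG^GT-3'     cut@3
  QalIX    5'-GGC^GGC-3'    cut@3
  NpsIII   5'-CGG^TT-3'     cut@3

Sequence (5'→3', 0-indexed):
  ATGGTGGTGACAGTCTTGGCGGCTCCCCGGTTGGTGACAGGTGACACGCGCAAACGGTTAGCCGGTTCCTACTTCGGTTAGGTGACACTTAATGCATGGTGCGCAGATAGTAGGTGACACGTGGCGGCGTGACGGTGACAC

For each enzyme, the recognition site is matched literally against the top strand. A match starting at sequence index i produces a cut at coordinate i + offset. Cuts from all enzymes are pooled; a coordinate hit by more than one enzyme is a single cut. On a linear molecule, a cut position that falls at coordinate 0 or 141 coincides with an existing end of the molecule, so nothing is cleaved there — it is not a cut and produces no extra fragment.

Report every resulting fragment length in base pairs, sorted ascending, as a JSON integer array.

[1,3,6,7,8,8,9,9,10,10,11,11,12,15,21]

Per-enzyme occurrences:
  YnoX (GGTGACA, off=7): starts [5, 32, 39, 80, 112, 133] → cuts [12, 39, 46, 87, 119, 140]
  LmaIV (ATGGT, off=3): starts [0, 95] → cuts [3, 98]
  QalIX (GGCGGC, off=3): starts [17, 122] → cuts [20, 125]
  NpsIII (CGGTT, off=3): starts [27, 54, 62, 74] → cuts [30, 57, 65, 77]

All cut coordinates (distinct, sorted): [3, 12, 20, 30, 39, 46, 57, 65, 77, 87, 98, 119, 125, 140]

Fragment lengths:
  [0,3): 3 bp
  [3,12): 9 bp
  [12,20): 8 bp
  [20,30): 10 bp
  [30,39): 9 bp
  [39,46): 7 bp
  [46,57): 11 bp
  [57,65): 8 bp
  [65,77): 12 bp
  [77,87): 10 bp
  [87,98): 11 bp
  [98,119): 21 bp
  [119,125): 6 bp
  [125,140): 15 bp
  [140,141): 1 bp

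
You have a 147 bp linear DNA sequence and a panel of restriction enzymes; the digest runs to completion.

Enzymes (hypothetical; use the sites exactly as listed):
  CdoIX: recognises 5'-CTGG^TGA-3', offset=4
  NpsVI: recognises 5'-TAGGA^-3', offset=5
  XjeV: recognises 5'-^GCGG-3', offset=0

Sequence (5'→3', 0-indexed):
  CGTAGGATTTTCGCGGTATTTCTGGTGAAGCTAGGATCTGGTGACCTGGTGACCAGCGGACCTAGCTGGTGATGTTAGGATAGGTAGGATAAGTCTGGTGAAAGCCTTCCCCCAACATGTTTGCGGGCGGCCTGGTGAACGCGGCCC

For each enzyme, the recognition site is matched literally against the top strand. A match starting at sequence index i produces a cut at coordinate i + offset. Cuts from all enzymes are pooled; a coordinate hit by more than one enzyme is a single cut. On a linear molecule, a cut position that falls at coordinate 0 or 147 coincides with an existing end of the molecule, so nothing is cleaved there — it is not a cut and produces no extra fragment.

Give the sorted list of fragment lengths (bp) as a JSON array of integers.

[4,5,5,5,6,7,7,8,9,9,9,11,11,13,14,24]

Site scan:
  CdoIX (CTGGTGA, off=4): starts [21, 37, 45, 65, 94, 131] → cuts [25, 41, 49, 69, 98, 135]
  NpsVI (TAGGA, off=5): starts [2, 31, 75, 84] → cuts [7, 36, 80, 89]
  XjeV (GCGG, off=0): starts [12, 55, 122, 126, 140] → cuts [12, 55, 122, 126, 140]

All cut coordinates (distinct, sorted): [7, 12, 25, 36, 41, 49, 55, 69, 80, 89, 98, 122, 126, 135, 140]

Fragment lengths:
  [0,7): 7 bp
  [7,12): 5 bp
  [12,25): 13 bp
  [25,36): 11 bp
  [36,41): 5 bp
  [41,49): 8 bp
  [49,55): 6 bp
  [55,69): 14 bp
  [69,80): 11 bp
  [80,89): 9 bp
  [89,98): 9 bp
  [98,122): 24 bp
  [122,126): 4 bp
  [126,135): 9 bp
  [135,140): 5 bp
  [140,147): 7 bp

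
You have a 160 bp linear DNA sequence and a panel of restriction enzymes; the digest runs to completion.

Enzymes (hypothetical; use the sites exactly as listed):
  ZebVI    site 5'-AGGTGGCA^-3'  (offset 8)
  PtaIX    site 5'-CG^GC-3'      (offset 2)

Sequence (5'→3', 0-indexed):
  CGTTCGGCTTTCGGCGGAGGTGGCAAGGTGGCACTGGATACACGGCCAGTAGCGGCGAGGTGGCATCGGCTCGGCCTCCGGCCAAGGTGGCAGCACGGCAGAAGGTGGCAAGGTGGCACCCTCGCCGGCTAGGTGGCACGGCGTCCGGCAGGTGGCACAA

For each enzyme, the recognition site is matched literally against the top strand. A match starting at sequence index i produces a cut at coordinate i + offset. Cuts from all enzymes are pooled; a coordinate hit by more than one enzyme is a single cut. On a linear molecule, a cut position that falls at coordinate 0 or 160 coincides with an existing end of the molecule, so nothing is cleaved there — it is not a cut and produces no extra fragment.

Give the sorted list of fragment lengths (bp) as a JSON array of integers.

[2,3,3,5,5,6,7,7,7,8,8,9,10,10,11,11,11,12,12,13]

Per-enzyme occurrences:
  ZebVI (AGGTGGCA, off=8): starts [17, 25, 57, 84, 102, 110, 130, 149] → cuts [25, 33, 65, 92, 110, 118, 138, 157]
  PtaIX (CGGC, off=2): starts [4, 11, 42, 52, 66, 71, 78, 95, 125, 138, 145] → cuts [6, 13, 44, 54, 68, 73, 80, 97, 127, 140, 147]

All cut coordinates (distinct, sorted): [6, 13, 25, 33, 44, 54, 65, 68, 73, 80, 92, 97, 110, 118, 127, 138, 140, 147, 157]

Fragments:
  [0,6): 6 bp
  [6,13): 7 bp
  [13,25): 12 bp
  [25,33): 8 bp
  [33,44): 11 bp
  [44,54): 10 bp
  [54,65): 11 bp
  [65,68): 3 bp
  [68,73): 5 bp
  [73,80): 7 bp
  [80,92): 12 bp
  [92,97): 5 bp
  [97,110): 13 bp
  [110,118): 8 bp
  [118,127): 9 bp
  [127,138): 11 bp
  [138,140): 2 bp
  [140,147): 7 bp
  [147,157): 10 bp
  [157,160): 3 bp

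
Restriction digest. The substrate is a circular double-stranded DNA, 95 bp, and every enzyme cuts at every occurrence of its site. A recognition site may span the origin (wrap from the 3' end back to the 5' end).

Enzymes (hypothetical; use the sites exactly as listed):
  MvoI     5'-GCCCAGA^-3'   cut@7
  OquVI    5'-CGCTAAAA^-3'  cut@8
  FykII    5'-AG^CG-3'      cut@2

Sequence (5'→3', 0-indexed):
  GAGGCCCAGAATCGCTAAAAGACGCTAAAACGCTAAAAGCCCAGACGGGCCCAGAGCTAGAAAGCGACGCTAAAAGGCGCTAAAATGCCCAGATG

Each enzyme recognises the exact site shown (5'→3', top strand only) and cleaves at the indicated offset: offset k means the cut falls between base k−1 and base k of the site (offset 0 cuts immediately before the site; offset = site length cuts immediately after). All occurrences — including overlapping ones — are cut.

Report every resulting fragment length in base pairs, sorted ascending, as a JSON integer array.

Site scan:
  MvoI (GCCCAGA, off=7): starts [3, 38, 48, 86] → cuts [10, 45, 55, 93]
  OquVI (CGCTAAAA, off=8): starts [12, 22, 30, 67, 77] → cuts [20, 30, 38, 75, 85]
  FykII (AGCG, off=2): starts [62] → cuts [64]

All cut coordinates (distinct, sorted): [10, 20, 30, 38, 45, 55, 64, 75, 85, 93]

Fragment lengths:
  10→20: 10 bp
  20→30: 10 bp
  30→38: 8 bp
  38→45: 7 bp
  45→55: 10 bp
  55→64: 9 bp
  64→75: 11 bp
  75→85: 10 bp
  85→93: 8 bp
  93→10 (wrap): 95-93+10 = 12 bp

[7,8,8,9,10,10,10,10,11,12]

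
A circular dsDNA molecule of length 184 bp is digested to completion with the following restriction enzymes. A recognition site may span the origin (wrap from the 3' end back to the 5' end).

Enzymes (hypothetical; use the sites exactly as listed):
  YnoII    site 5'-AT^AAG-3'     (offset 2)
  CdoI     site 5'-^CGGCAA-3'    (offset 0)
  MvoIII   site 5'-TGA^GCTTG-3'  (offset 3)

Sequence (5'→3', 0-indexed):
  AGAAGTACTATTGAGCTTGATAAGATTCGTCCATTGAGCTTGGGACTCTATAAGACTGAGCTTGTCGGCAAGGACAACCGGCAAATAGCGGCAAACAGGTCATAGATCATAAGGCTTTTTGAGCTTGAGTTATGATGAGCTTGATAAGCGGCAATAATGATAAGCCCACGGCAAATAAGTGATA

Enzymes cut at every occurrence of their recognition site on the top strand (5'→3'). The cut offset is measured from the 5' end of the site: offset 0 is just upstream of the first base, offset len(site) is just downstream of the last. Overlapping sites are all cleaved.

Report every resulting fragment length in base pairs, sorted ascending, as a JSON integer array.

Per-enzyme occurrences:
  YnoII (ATAAG, off=2): starts [19, 49, 108, 143, 159, 174, 181] → cuts [21, 51, 110, 145, 161, 176, 183]
  CdoI (CGGCAA, off=0): starts [65, 78, 88, 148, 168] → cuts [65, 78, 88, 148, 168]
  MvoIII (TGAGCTTG, off=3): starts [11, 34, 56, 119, 135] → cuts [14, 37, 59, 122, 138]

Pooled cuts: [14, 21, 37, 51, 59, 65, 78, 88, 110, 122, 138, 145, 148, 161, 168, 176, 183]

Fragment lengths:
  14→21: 7 bp
  21→37: 16 bp
  37→51: 14 bp
  51→59: 8 bp
  59→65: 6 bp
  65→78: 13 bp
  78→88: 10 bp
  88→110: 22 bp
  110→122: 12 bp
  122→138: 16 bp
  138→145: 7 bp
  145→148: 3 bp
  148→161: 13 bp
  161→168: 7 bp
  168→176: 8 bp
  176→183: 7 bp
  183→14 (wrap): 184-183+14 = 15 bp

[3,6,7,7,7,7,8,8,10,12,13,13,14,15,16,16,22]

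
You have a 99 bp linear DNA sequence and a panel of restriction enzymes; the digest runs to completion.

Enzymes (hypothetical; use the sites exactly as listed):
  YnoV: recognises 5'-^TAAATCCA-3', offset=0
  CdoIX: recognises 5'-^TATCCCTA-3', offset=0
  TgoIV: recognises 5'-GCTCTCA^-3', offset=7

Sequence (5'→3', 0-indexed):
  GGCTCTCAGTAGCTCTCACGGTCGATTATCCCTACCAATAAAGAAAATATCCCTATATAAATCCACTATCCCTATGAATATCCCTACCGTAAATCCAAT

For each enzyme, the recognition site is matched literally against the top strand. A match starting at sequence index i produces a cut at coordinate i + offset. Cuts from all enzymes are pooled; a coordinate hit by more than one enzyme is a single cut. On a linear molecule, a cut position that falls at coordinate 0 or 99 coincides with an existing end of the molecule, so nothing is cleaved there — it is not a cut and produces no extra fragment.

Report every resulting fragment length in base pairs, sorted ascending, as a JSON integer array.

[8,8,9,10,10,10,11,12,21]

Site scan:
  YnoV TAAATCCA/0: at [57, 89] ⇒ [57, 89]
  CdoIX TATCCCTA/0: at [26, 47, 66, 78] ⇒ [26, 47, 66, 78]
  TgoIV GCTCTCA/7: at [1, 11] ⇒ [8, 18]

Pooled cuts: [8, 18, 26, 47, 57, 66, 78, 89]

Fragments:
  [0,8): 8 bp
  [8,18): 10 bp
  [18,26): 8 bp
  [26,47): 21 bp
  [47,57): 10 bp
  [57,66): 9 bp
  [66,78): 12 bp
  [78,89): 11 bp
  [89,99): 10 bp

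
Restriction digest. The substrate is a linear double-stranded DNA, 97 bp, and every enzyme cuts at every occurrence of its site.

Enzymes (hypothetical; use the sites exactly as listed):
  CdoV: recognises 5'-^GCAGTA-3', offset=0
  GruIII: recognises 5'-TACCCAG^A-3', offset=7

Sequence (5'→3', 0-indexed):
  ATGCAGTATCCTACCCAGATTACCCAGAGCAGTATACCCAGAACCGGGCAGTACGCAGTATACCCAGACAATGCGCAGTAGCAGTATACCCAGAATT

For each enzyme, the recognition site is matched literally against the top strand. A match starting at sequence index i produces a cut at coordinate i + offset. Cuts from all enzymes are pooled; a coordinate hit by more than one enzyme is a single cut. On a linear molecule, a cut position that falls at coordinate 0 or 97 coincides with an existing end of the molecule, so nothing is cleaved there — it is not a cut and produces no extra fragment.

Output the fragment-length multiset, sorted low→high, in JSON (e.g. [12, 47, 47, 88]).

[1,2,4,6,6,7,7,9,13,13,13,16]

Scan for sites:
  CdoV (GCAGTA, off=0): starts [2, 28, 47, 54, 74, 80] → cuts [2, 28, 47, 54, 74, 80]
  GruIII (TACCCAGA, off=7): starts [11, 20, 34, 60, 86] → cuts [18, 27, 41, 67, 93]

All cut coordinates (distinct, sorted): [2, 18, 27, 28, 41, 47, 54, 67, 74, 80, 93]

Fragments:
  [0,2): 2 bp
  [2,18): 16 bp
  [18,27): 9 bp
  [27,28): 1 bp
  [28,41): 13 bp
  [41,47): 6 bp
  [47,54): 7 bp
  [54,67): 13 bp
  [67,74): 7 bp
  [74,80): 6 bp
  [80,93): 13 bp
  [93,97): 4 bp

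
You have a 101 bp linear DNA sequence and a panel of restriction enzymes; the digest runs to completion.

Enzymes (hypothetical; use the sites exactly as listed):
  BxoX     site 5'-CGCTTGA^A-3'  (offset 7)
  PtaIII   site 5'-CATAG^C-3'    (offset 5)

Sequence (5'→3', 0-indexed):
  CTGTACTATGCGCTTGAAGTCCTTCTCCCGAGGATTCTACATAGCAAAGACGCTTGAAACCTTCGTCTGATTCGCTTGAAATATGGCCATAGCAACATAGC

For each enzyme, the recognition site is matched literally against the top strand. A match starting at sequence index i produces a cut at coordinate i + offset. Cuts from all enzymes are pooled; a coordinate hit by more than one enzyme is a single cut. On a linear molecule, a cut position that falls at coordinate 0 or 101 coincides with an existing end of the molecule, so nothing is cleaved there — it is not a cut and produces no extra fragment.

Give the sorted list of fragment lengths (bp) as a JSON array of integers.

Scan for sites:
  BxoX CGCTTGAA/7: at [10, 50, 72] ⇒ [17, 57, 79]
  PtaIII CATAGC/5: at [39, 87, 95] ⇒ [44, 92, 100]

Pooled cuts: [17, 44, 57, 79, 92, 100]

Fragment lengths:
  [0,17): 17 bp
  [17,44): 27 bp
  [44,57): 13 bp
  [57,79): 22 bp
  [79,92): 13 bp
  [92,100): 8 bp
  [100,101): 1 bp

[1,8,13,13,17,22,27]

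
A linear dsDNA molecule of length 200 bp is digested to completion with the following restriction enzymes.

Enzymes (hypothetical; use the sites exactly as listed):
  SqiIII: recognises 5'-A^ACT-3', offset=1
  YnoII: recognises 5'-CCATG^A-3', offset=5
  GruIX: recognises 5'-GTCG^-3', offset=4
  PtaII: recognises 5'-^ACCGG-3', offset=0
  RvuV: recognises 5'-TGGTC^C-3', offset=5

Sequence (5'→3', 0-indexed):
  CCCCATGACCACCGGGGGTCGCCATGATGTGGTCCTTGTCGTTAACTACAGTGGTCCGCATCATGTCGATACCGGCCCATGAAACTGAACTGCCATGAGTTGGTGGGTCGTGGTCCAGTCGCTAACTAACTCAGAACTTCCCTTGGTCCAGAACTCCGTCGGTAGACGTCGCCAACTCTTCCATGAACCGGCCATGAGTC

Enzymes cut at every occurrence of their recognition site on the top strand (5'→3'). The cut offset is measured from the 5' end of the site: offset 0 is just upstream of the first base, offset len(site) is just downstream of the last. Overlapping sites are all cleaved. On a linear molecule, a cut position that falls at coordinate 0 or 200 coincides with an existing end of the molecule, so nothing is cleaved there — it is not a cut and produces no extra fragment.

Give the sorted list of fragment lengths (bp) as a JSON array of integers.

Site scan:
  SqiIII AACT/1: at [43, 82, 87, 123, 127, 134, 151, 173] ⇒ [44, 83, 88, 124, 128, 135, 152, 174]
  YnoII CCATGA/5: at [2, 21, 76, 92, 180, 191] ⇒ [7, 26, 81, 97, 185, 196]
  GruIX GTCG/4: at [17, 37, 64, 106, 117, 157, 167] ⇒ [21, 41, 68, 110, 121, 161, 171]
  PtaII ACCGG/0: at [10, 70, 186] ⇒ [10, 70, 186]
  RvuV TGGTCC/5: at [29, 51, 110, 143] ⇒ [34, 56, 115, 148]

All cut coordinates (distinct, sorted): [7, 10, 21, 26, 34, 41, 44, 56, 68, 70, 81, 83, 88, 97, 110, 115, 121, 124, 128, 135, 148, 152, 161, 171, 174, 185, 186, 196]

Fragments:
  [0,7): 7 bp
  [7,10): 3 bp
  [10,21): 11 bp
  [21,26): 5 bp
  [26,34): 8 bp
  [34,41): 7 bp
  [41,44): 3 bp
  [44,56): 12 bp
  [56,68): 12 bp
  [68,70): 2 bp
  [70,81): 11 bp
  [81,83): 2 bp
  [83,88): 5 bp
  [88,97): 9 bp
  [97,110): 13 bp
  [110,115): 5 bp
  [115,121): 6 bp
  [121,124): 3 bp
  [124,128): 4 bp
  [128,135): 7 bp
  [135,148): 13 bp
  [148,152): 4 bp
  [152,161): 9 bp
  [161,171): 10 bp
  [171,174): 3 bp
  [174,185): 11 bp
  [185,186): 1 bp
  [186,196): 10 bp
  [196,200): 4 bp

[1,2,2,3,3,3,3,4,4,4,5,5,5,6,7,7,7,8,9,9,10,10,11,11,11,12,12,13,13]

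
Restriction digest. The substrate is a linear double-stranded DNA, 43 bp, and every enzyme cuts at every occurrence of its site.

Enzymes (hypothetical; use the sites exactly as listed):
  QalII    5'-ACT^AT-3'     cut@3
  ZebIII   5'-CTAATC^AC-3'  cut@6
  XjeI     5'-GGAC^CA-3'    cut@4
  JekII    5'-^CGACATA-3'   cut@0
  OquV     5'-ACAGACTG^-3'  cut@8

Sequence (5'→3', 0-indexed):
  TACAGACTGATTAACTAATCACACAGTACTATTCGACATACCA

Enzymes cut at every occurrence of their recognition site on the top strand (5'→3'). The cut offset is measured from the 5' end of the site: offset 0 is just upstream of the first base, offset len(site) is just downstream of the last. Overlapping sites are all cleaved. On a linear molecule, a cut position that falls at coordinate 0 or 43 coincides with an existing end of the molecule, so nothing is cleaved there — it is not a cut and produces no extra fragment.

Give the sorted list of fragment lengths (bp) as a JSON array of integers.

Site scan:
  QalII ACTAT/3: at [27] ⇒ [30]
  ZebIII CTAATCAC/6: at [14] ⇒ [20]
  XjeI (GGACCA, off=4): no sites
  JekII CGACATA/0: at [33] ⇒ [33]
  OquV ACAGACTG/8: at [1] ⇒ [9]

All cut coordinates (distinct, sorted): [9, 20, 30, 33]

Fragment lengths:
  [0,9): 9 bp
  [9,20): 11 bp
  [20,30): 10 bp
  [30,33): 3 bp
  [33,43): 10 bp

[3,9,10,10,11]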